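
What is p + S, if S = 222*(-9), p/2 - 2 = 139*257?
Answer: 69452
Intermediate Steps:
p = 71450 (p = 4 + 2*(139*257) = 4 + 2*35723 = 4 + 71446 = 71450)
S = -1998
p + S = 71450 - 1998 = 69452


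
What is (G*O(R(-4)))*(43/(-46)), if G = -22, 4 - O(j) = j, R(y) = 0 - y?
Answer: 0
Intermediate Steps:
R(y) = -y
O(j) = 4 - j
(G*O(R(-4)))*(43/(-46)) = (-22*(4 - (-1)*(-4)))*(43/(-46)) = (-22*(4 - 1*4))*(43*(-1/46)) = -22*(4 - 4)*(-43/46) = -22*0*(-43/46) = 0*(-43/46) = 0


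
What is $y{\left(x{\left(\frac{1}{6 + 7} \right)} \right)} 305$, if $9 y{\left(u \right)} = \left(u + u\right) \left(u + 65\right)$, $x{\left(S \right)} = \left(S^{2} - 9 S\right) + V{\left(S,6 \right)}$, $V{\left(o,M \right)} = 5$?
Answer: $\frac{578788740}{28561} \approx 20265.0$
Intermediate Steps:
$x{\left(S \right)} = 5 + S^{2} - 9 S$ ($x{\left(S \right)} = \left(S^{2} - 9 S\right) + 5 = 5 + S^{2} - 9 S$)
$y{\left(u \right)} = \frac{2 u \left(65 + u\right)}{9}$ ($y{\left(u \right)} = \frac{\left(u + u\right) \left(u + 65\right)}{9} = \frac{2 u \left(65 + u\right)}{9}$)
$y{\left(x{\left(\frac{1}{6 + 7} \right)} \right)} 305 = \frac{2 \left(5 + \left(\frac{1}{6 + 7}\right)^{2} - \frac{9}{6 + 7}\right) \left(65 + \left(5 + \left(\frac{1}{6 + 7}\right)^{2} - \frac{9}{6 + 7}\right)\right)}{9} \cdot 305 = \frac{2 \left(5 + \left(\frac{1}{13}\right)^{2} - \frac{9}{13}\right) \left(65 + \left(5 + \left(\frac{1}{13}\right)^{2} - \frac{9}{13}\right)\right)}{9} \cdot 305 = \frac{2 \left(5 + \frac{1}{169} - \frac{9}{13}\right) \left(65 + \left(5 + \frac{1}{169} - \frac{9}{13}\right)\right)}{9} \cdot 305 = \frac{2}{9} \cdot \frac{729}{169} \left(65 + \frac{729}{169}\right) 305 = \frac{2}{9} \cdot \frac{729}{169} \cdot \frac{11714}{169} \cdot 305 = \frac{1897668}{28561} \cdot 305 = \frac{578788740}{28561}$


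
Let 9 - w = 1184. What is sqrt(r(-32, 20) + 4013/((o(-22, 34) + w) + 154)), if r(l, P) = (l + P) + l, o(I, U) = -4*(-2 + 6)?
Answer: I*sqrt(51477717)/1037 ≈ 6.9188*I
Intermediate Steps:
w = -1175 (w = 9 - 1*1184 = 9 - 1184 = -1175)
o(I, U) = -16 (o(I, U) = -4*4 = -16)
r(l, P) = P + 2*l (r(l, P) = (P + l) + l = P + 2*l)
sqrt(r(-32, 20) + 4013/((o(-22, 34) + w) + 154)) = sqrt((20 + 2*(-32)) + 4013/((-16 - 1175) + 154)) = sqrt((20 - 64) + 4013/(-1191 + 154)) = sqrt(-44 + 4013/(-1037)) = sqrt(-44 + 4013*(-1/1037)) = sqrt(-44 - 4013/1037) = sqrt(-49641/1037) = I*sqrt(51477717)/1037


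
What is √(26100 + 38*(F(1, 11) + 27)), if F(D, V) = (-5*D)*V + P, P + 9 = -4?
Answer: √24542 ≈ 156.66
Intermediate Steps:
P = -13 (P = -9 - 4 = -13)
F(D, V) = -13 - 5*D*V (F(D, V) = (-5*D)*V - 13 = -5*D*V - 13 = -13 - 5*D*V)
√(26100 + 38*(F(1, 11) + 27)) = √(26100 + 38*((-13 - 5*1*11) + 27)) = √(26100 + 38*((-13 - 55) + 27)) = √(26100 + 38*(-68 + 27)) = √(26100 + 38*(-41)) = √(26100 - 1558) = √24542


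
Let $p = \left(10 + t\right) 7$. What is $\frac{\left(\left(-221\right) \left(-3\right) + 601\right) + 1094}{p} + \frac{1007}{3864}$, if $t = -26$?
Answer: $- \frac{10043}{483} \approx -20.793$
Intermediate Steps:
$p = -112$ ($p = \left(10 - 26\right) 7 = \left(-16\right) 7 = -112$)
$\frac{\left(\left(-221\right) \left(-3\right) + 601\right) + 1094}{p} + \frac{1007}{3864} = \frac{\left(\left(-221\right) \left(-3\right) + 601\right) + 1094}{-112} + \frac{1007}{3864} = \left(\left(663 + 601\right) + 1094\right) \left(- \frac{1}{112}\right) + 1007 \cdot \frac{1}{3864} = \left(1264 + 1094\right) \left(- \frac{1}{112}\right) + \frac{1007}{3864} = 2358 \left(- \frac{1}{112}\right) + \frac{1007}{3864} = - \frac{1179}{56} + \frac{1007}{3864} = - \frac{10043}{483}$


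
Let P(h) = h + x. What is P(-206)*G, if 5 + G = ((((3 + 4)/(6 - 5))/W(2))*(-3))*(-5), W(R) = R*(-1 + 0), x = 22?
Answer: 10580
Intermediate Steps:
W(R) = -R (W(R) = R*(-1) = -R)
P(h) = 22 + h (P(h) = h + 22 = 22 + h)
G = -115/2 (G = -5 + ((((3 + 4)/(6 - 5))/((-1*2)))*(-3))*(-5) = -5 + (((7/1)/(-2))*(-3))*(-5) = -5 + (((7*1)*(-1/2))*(-3))*(-5) = -5 + ((7*(-1/2))*(-3))*(-5) = -5 - 7/2*(-3)*(-5) = -5 + (21/2)*(-5) = -5 - 105/2 = -115/2 ≈ -57.500)
P(-206)*G = (22 - 206)*(-115/2) = -184*(-115/2) = 10580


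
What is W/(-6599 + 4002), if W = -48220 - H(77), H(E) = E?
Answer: 48297/2597 ≈ 18.597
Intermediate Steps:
W = -48297 (W = -48220 - 1*77 = -48220 - 77 = -48297)
W/(-6599 + 4002) = -48297/(-6599 + 4002) = -48297/(-2597) = -48297*(-1/2597) = 48297/2597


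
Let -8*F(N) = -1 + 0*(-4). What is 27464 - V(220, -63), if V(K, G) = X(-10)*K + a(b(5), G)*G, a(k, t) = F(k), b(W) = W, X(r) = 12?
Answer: 198655/8 ≈ 24832.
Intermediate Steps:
F(N) = ⅛ (F(N) = -(-1 + 0*(-4))/8 = -(-1 + 0)/8 = -⅛*(-1) = ⅛)
a(k, t) = ⅛
V(K, G) = 12*K + G/8
27464 - V(220, -63) = 27464 - (12*220 + (⅛)*(-63)) = 27464 - (2640 - 63/8) = 27464 - 1*21057/8 = 27464 - 21057/8 = 198655/8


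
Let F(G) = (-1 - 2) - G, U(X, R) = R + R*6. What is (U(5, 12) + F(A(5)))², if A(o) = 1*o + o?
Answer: 5041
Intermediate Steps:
A(o) = 2*o (A(o) = o + o = 2*o)
U(X, R) = 7*R (U(X, R) = R + 6*R = 7*R)
F(G) = -3 - G
(U(5, 12) + F(A(5)))² = (7*12 + (-3 - 2*5))² = (84 + (-3 - 1*10))² = (84 + (-3 - 10))² = (84 - 13)² = 71² = 5041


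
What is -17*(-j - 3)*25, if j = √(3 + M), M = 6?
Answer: 2550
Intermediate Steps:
j = 3 (j = √(3 + 6) = √9 = 3)
-17*(-j - 3)*25 = -17*(-1*3 - 3)*25 = -17*(-3 - 3)*25 = -17*(-6)*25 = 102*25 = 2550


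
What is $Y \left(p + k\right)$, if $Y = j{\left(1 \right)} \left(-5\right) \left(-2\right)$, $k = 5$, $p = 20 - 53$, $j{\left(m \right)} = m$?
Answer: $-280$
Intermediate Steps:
$p = -33$
$Y = 10$ ($Y = 1 \left(-5\right) \left(-2\right) = \left(-5\right) \left(-2\right) = 10$)
$Y \left(p + k\right) = 10 \left(-33 + 5\right) = 10 \left(-28\right) = -280$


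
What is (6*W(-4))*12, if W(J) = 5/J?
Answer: -90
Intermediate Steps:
(6*W(-4))*12 = (6*(5/(-4)))*12 = (6*(5*(-¼)))*12 = (6*(-5/4))*12 = -15/2*12 = -90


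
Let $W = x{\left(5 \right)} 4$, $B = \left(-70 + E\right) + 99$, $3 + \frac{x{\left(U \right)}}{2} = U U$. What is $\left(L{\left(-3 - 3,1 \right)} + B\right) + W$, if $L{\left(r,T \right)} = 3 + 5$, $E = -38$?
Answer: $175$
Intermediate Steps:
$x{\left(U \right)} = -6 + 2 U^{2}$ ($x{\left(U \right)} = -6 + 2 U U = -6 + 2 U^{2}$)
$L{\left(r,T \right)} = 8$
$B = -9$ ($B = \left(-70 - 38\right) + 99 = -108 + 99 = -9$)
$W = 176$ ($W = \left(-6 + 2 \cdot 5^{2}\right) 4 = \left(-6 + 2 \cdot 25\right) 4 = \left(-6 + 50\right) 4 = 44 \cdot 4 = 176$)
$\left(L{\left(-3 - 3,1 \right)} + B\right) + W = \left(8 - 9\right) + 176 = -1 + 176 = 175$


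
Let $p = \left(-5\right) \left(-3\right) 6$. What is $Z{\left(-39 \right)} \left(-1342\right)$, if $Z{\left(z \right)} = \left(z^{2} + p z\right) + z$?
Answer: $2721576$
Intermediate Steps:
$p = 90$ ($p = 15 \cdot 6 = 90$)
$Z{\left(z \right)} = z^{2} + 91 z$ ($Z{\left(z \right)} = \left(z^{2} + 90 z\right) + z = z^{2} + 91 z$)
$Z{\left(-39 \right)} \left(-1342\right) = - 39 \left(91 - 39\right) \left(-1342\right) = \left(-39\right) 52 \left(-1342\right) = \left(-2028\right) \left(-1342\right) = 2721576$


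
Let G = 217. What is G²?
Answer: 47089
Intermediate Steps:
G² = 217² = 47089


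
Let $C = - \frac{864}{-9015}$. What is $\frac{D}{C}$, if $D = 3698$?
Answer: $\frac{5556245}{144} \approx 38585.0$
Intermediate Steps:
$C = \frac{288}{3005}$ ($C = \left(-864\right) \left(- \frac{1}{9015}\right) = \frac{288}{3005} \approx 0.09584$)
$\frac{D}{C} = \frac{3698}{\frac{288}{3005}} = 3698 \cdot \frac{3005}{288} = \frac{5556245}{144}$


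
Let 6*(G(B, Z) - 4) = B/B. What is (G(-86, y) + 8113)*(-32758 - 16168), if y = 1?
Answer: -1191421489/3 ≈ -3.9714e+8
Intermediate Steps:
G(B, Z) = 25/6 (G(B, Z) = 4 + (B/B)/6 = 4 + (⅙)*1 = 4 + ⅙ = 25/6)
(G(-86, y) + 8113)*(-32758 - 16168) = (25/6 + 8113)*(-32758 - 16168) = (48703/6)*(-48926) = -1191421489/3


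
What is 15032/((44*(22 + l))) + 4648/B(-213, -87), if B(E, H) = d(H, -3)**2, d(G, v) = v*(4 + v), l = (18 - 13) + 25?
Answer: 1346239/2574 ≈ 523.01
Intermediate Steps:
l = 30 (l = 5 + 25 = 30)
B(E, H) = 9 (B(E, H) = (-3*(4 - 3))**2 = (-3*1)**2 = (-3)**2 = 9)
15032/((44*(22 + l))) + 4648/B(-213, -87) = 15032/((44*(22 + 30))) + 4648/9 = 15032/((44*52)) + 4648*(1/9) = 15032/2288 + 4648/9 = 15032*(1/2288) + 4648/9 = 1879/286 + 4648/9 = 1346239/2574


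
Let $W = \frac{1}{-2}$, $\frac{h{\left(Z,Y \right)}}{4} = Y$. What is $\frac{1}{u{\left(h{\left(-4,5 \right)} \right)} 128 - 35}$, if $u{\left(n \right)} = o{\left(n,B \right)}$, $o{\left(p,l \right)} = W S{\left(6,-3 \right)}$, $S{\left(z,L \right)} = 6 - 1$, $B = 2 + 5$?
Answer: $- \frac{1}{355} \approx -0.0028169$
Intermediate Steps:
$B = 7$
$h{\left(Z,Y \right)} = 4 Y$
$W = - \frac{1}{2} \approx -0.5$
$S{\left(z,L \right)} = 5$ ($S{\left(z,L \right)} = 6 - 1 = 5$)
$o{\left(p,l \right)} = - \frac{5}{2}$ ($o{\left(p,l \right)} = \left(- \frac{1}{2}\right) 5 = - \frac{5}{2}$)
$u{\left(n \right)} = - \frac{5}{2}$
$\frac{1}{u{\left(h{\left(-4,5 \right)} \right)} 128 - 35} = \frac{1}{\left(- \frac{5}{2}\right) 128 - 35} = \frac{1}{-320 - 35} = \frac{1}{-355} = - \frac{1}{355}$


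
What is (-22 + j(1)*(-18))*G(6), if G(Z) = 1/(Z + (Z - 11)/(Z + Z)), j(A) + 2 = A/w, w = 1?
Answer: -48/67 ≈ -0.71642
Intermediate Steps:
j(A) = -2 + A (j(A) = -2 + A/1 = -2 + A*1 = -2 + A)
G(Z) = 1/(Z + (-11 + Z)/(2*Z)) (G(Z) = 1/(Z + (-11 + Z)/((2*Z))) = 1/(Z + (-11 + Z)*(1/(2*Z))) = 1/(Z + (-11 + Z)/(2*Z)))
(-22 + j(1)*(-18))*G(6) = (-22 + (-2 + 1)*(-18))*(2*6/(-11 + 6 + 2*6²)) = (-22 - 1*(-18))*(2*6/(-11 + 6 + 2*36)) = (-22 + 18)*(2*6/(-11 + 6 + 72)) = -8*6/67 = -4*12/67 = -48/67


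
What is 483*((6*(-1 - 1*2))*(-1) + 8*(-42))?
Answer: -153594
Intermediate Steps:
483*((6*(-1 - 1*2))*(-1) + 8*(-42)) = 483*((6*(-1 - 2))*(-1) - 336) = 483*((6*(-3))*(-1) - 336) = 483*(-18*(-1) - 336) = 483*(18 - 336) = 483*(-318) = -153594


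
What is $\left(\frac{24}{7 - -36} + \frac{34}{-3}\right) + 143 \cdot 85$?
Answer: $\frac{1566605}{129} \approx 12144.0$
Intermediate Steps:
$\left(\frac{24}{7 - -36} + \frac{34}{-3}\right) + 143 \cdot 85 = \left(\frac{24}{7 + 36} + 34 \left(- \frac{1}{3}\right)\right) + 12155 = \left(\frac{24}{43} - \frac{34}{3}\right) + 12155 = - \frac{1390}{129} + 12155 = \frac{1566605}{129}$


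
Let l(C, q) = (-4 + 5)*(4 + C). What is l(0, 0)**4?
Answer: 256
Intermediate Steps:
l(C, q) = 4 + C (l(C, q) = 1*(4 + C) = 4 + C)
l(0, 0)**4 = (4 + 0)**4 = 4**4 = 256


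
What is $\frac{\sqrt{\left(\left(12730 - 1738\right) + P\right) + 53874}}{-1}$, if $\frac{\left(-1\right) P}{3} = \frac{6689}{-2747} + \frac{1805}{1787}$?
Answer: $- \frac{\sqrt{1563191416988957622}}{4908889} \approx -254.7$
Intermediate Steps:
$P = \frac{20984724}{4908889}$ ($P = - 3 \left(\frac{6689}{-2747} + \frac{1805}{1787}\right) = - 3 \left(6689 \left(- \frac{1}{2747}\right) + 1805 \cdot \frac{1}{1787}\right) = - 3 \left(- \frac{6689}{2747} + \frac{1805}{1787}\right) = \left(-3\right) \left(- \frac{6994908}{4908889}\right) = \frac{20984724}{4908889} \approx 4.2748$)
$\frac{\sqrt{\left(\left(12730 - 1738\right) + P\right) + 53874}}{-1} = \frac{\sqrt{\left(\left(12730 - 1738\right) + \frac{20984724}{4908889}\right) + 53874}}{-1} = \sqrt{\left(10992 + \frac{20984724}{4908889}\right) + 53874} \left(-1\right) = \sqrt{\frac{53979492612}{4908889} + 53874} \left(-1\right) = \sqrt{\frac{318440978598}{4908889}} \left(-1\right) = \frac{\sqrt{1563191416988957622}}{4908889} \left(-1\right) = - \frac{\sqrt{1563191416988957622}}{4908889}$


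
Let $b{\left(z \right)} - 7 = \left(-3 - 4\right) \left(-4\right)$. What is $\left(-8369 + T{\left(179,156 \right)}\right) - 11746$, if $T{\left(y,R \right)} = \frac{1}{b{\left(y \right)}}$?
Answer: $- \frac{704024}{35} \approx -20115.0$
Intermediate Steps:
$b{\left(z \right)} = 35$ ($b{\left(z \right)} = 7 + \left(-3 - 4\right) \left(-4\right) = 7 - -28 = 7 + 28 = 35$)
$T{\left(y,R \right)} = \frac{1}{35}$
$\left(-8369 + T{\left(179,156 \right)}\right) - 11746 = \left(-8369 + \frac{1}{35}\right) - 11746 = - \frac{292914}{35} - 11746 = - \frac{704024}{35}$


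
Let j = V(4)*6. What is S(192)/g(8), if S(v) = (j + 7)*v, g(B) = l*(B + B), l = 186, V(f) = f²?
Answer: 206/31 ≈ 6.6452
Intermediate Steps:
j = 96 (j = 4²*6 = 16*6 = 96)
g(B) = 372*B (g(B) = 186*(B + B) = 186*(2*B) = 372*B)
S(v) = 103*v (S(v) = (96 + 7)*v = 103*v)
S(192)/g(8) = (103*192)/((372*8)) = 19776/2976 = 19776*(1/2976) = 206/31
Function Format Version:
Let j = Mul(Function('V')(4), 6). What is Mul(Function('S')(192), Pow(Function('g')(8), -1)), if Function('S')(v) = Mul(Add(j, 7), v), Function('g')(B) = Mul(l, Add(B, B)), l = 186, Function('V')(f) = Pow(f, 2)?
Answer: Rational(206, 31) ≈ 6.6452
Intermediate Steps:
j = 96 (j = Mul(Pow(4, 2), 6) = Mul(16, 6) = 96)
Function('g')(B) = Mul(372, B) (Function('g')(B) = Mul(186, Add(B, B)) = Mul(186, Mul(2, B)) = Mul(372, B))
Function('S')(v) = Mul(103, v) (Function('S')(v) = Mul(Add(96, 7), v) = Mul(103, v))
Mul(Function('S')(192), Pow(Function('g')(8), -1)) = Mul(Mul(103, 192), Pow(Mul(372, 8), -1)) = Mul(19776, Pow(2976, -1)) = Mul(19776, Rational(1, 2976)) = Rational(206, 31)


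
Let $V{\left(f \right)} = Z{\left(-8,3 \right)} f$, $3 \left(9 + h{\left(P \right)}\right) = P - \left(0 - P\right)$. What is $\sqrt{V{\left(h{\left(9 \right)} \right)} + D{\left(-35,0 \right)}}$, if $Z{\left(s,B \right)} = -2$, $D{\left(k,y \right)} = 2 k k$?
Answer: $2 \sqrt{614} \approx 49.558$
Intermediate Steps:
$D{\left(k,y \right)} = 2 k^{2}$
$h{\left(P \right)} = -9 + \frac{2 P}{3}$ ($h{\left(P \right)} = -9 + \frac{P - \left(0 - P\right)}{3} = -9 + \frac{P - - P}{3} = -9 + \frac{P + P}{3} = -9 + \frac{2 P}{3}$)
$V{\left(f \right)} = - 2 f$
$\sqrt{V{\left(h{\left(9 \right)} \right)} + D{\left(-35,0 \right)}} = \sqrt{- 2 \left(-9 + \frac{2}{3} \cdot 9\right) + 2 \left(-35\right)^{2}} = \sqrt{- 2 \left(-9 + 6\right) + 2 \cdot 1225} = \sqrt{\left(-2\right) \left(-3\right) + 2450} = \sqrt{6 + 2450} = \sqrt{2456} = 2 \sqrt{614}$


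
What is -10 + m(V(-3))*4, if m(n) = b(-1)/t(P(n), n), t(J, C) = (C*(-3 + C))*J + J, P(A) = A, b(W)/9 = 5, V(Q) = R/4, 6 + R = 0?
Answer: -790/31 ≈ -25.484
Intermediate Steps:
R = -6 (R = -6 + 0 = -6)
V(Q) = -3/2 (V(Q) = -6/4 = -6*1/4 = -3/2)
b(W) = 45 (b(W) = 9*5 = 45)
t(J, C) = J + C*J*(-3 + C) (t(J, C) = C*J*(-3 + C) + J = J + C*J*(-3 + C))
m(n) = 45/(n*(1 + n**2 - 3*n)) (m(n) = 45/((n*(1 + n**2 - 3*n))) = 45*(1/(n*(1 + n**2 - 3*n))) = 45/(n*(1 + n**2 - 3*n)))
-10 + m(V(-3))*4 = -10 + (45/((-3/2)*(1 + (-3/2)**2 - 3*(-3/2))))*4 = -10 + (45*(-2/3)/(1 + 9/4 + 9/2))*4 = -10 + (45*(-2/3)/(31/4))*4 = -10 + (45*(-2/3)*(4/31))*4 = -10 - 120/31*4 = -10 - 480/31 = -790/31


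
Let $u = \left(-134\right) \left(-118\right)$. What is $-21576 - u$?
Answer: $-37388$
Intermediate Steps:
$u = 15812$
$-21576 - u = -21576 - 15812 = -37388$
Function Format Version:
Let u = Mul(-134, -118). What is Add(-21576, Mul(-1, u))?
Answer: -37388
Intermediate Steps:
u = 15812
Add(-21576, Mul(-1, u)) = Add(-21576, Mul(-1, 15812)) = Add(-21576, -15812) = -37388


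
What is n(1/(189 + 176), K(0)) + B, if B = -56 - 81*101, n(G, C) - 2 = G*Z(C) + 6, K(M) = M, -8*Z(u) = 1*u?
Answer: -8229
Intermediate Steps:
Z(u) = -u/8
n(G, C) = 8 - C*G/8 (n(G, C) = 2 + (G*(-C/8) + 6) = 2 + (-C*G/8 + 6) = 2 + (6 - C*G/8) = 8 - C*G/8)
B = -8237 (B = -56 - 8181 = -8237)
n(1/(189 + 176), K(0)) + B = (8 - ⅛*0/(189 + 176)) - 8237 = (8 - ⅛*0/365) - 8237 = (8 - ⅛*0*1/365) - 8237 = (8 + 0) - 8237 = 8 - 8237 = -8229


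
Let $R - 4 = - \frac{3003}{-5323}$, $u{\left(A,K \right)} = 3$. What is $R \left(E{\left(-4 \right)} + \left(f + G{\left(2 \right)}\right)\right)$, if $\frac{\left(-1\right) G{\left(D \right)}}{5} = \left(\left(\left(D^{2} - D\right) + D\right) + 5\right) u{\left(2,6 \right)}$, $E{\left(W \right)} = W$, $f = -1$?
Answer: $- \frac{3401300}{5323} \approx -638.98$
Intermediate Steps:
$G{\left(D \right)} = -75 - 15 D^{2}$ ($G{\left(D \right)} = - 5 \left(\left(\left(D^{2} - D\right) + D\right) + 5\right) 3 = - 5 \left(D^{2} + 5\right) 3 = - 5 \left(5 + D^{2}\right) 3 = - 5 \left(15 + 3 D^{2}\right) = -75 - 15 D^{2}$)
$R = \frac{24295}{5323}$ ($R = 4 - \frac{3003}{-5323} = 4 - - \frac{3003}{5323} = 4 + \frac{3003}{5323} = \frac{24295}{5323} \approx 4.5642$)
$R \left(E{\left(-4 \right)} + \left(f + G{\left(2 \right)}\right)\right) = \frac{24295 \left(-4 - \left(76 + 60\right)\right)}{5323} = \frac{24295 \left(-4 - 136\right)}{5323} = \frac{24295}{5323} \left(-140\right) = - \frac{3401300}{5323}$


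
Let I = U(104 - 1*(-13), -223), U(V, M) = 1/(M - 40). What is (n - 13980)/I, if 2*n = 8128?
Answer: 2607908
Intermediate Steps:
n = 4064 (n = (½)*8128 = 4064)
U(V, M) = 1/(-40 + M)
I = -1/263 (I = 1/(-40 - 223) = 1/(-263) = -1/263 ≈ -0.0038023)
(n - 13980)/I = (4064 - 13980)/(-1/263) = -9916*(-263) = 2607908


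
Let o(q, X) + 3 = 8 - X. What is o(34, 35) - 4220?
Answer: -4250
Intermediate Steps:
o(q, X) = 5 - X (o(q, X) = -3 + (8 - X) = 5 - X)
o(34, 35) - 4220 = (5 - 1*35) - 4220 = (5 - 35) - 4220 = -30 - 4220 = -4250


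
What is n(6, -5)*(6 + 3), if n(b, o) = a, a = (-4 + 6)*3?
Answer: 54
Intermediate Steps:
a = 6 (a = 2*3 = 6)
n(b, o) = 6
n(6, -5)*(6 + 3) = 6*(6 + 3) = 6*9 = 54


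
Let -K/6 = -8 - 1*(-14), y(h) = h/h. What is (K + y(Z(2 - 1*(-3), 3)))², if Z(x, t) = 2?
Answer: 1225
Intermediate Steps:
y(h) = 1
K = -36 (K = -6*(-8 - 1*(-14)) = -6*(-8 + 14) = -6*6 = -36)
(K + y(Z(2 - 1*(-3), 3)))² = (-36 + 1)² = (-35)² = 1225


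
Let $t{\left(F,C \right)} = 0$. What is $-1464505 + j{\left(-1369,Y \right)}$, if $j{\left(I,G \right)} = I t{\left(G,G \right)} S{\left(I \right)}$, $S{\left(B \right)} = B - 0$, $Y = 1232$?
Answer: $-1464505$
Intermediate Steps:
$S{\left(B \right)} = B$ ($S{\left(B \right)} = B + 0 = B$)
$j{\left(I,G \right)} = 0$ ($j{\left(I,G \right)} = I 0 I = 0 I = 0$)
$-1464505 + j{\left(-1369,Y \right)} = -1464505 + 0 = -1464505$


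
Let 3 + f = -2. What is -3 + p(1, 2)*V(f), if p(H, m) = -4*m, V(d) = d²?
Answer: -203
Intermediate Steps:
f = -5 (f = -3 - 2 = -5)
-3 + p(1, 2)*V(f) = -3 - 4*2*(-5)² = -3 - 8*25 = -3 - 200 = -203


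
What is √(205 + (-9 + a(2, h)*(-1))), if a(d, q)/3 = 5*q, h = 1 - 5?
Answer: 16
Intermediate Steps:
h = -4
a(d, q) = 15*q (a(d, q) = 3*(5*q) = 15*q)
√(205 + (-9 + a(2, h)*(-1))) = √(205 + (-9 + (15*(-4))*(-1))) = √(205 + (-9 - 60*(-1))) = √(205 + (-9 + 60)) = √(205 + 51) = √256 = 16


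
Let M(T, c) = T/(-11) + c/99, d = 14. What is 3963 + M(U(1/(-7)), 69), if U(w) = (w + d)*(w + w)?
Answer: 6409880/1617 ≈ 3964.1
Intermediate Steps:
U(w) = 2*w*(14 + w) (U(w) = (w + 14)*(w + w) = (14 + w)*(2*w) = 2*w*(14 + w))
M(T, c) = -T/11 + c/99 (M(T, c) = T*(-1/11) + c*(1/99) = -T/11 + c/99)
3963 + M(U(1/(-7)), 69) = 3963 + (-2*(14 + 1/(-7))/(11*(-7)) + (1/99)*69) = 3963 + (-2*(-1)*(14 - ⅐)/(11*7) + 23/33) = 3963 + (-2*(-1)*97/(11*7*7) + 23/33) = 3963 + (-1/11*(-194/49) + 23/33) = 3963 + (194/539 + 23/33) = 3963 + 1709/1617 = 6409880/1617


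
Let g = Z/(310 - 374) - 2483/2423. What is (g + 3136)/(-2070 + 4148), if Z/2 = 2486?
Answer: 118524931/80559904 ≈ 1.4713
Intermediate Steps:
Z = 4972 (Z = 2*2486 = 4972)
g = -3051517/38768 (g = 4972/(310 - 374) - 2483/2423 = 4972/(-64) - 2483*1/2423 = 4972*(-1/64) - 2483/2423 = -1243/16 - 2483/2423 = -3051517/38768 ≈ -78.712)
(g + 3136)/(-2070 + 4148) = (-3051517/38768 + 3136)/(-2070 + 4148) = (118524931/38768)/2078 = (118524931/38768)*(1/2078) = 118524931/80559904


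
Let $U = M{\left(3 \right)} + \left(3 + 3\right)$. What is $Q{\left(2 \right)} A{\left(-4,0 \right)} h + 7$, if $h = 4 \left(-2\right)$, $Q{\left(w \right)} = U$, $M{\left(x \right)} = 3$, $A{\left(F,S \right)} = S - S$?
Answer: $7$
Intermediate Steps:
$A{\left(F,S \right)} = 0$
$U = 9$ ($U = 3 + \left(3 + 3\right) = 3 + 6 = 9$)
$Q{\left(w \right)} = 9$
$h = -8$
$Q{\left(2 \right)} A{\left(-4,0 \right)} h + 7 = 9 \cdot 0 \left(-8\right) + 7 = 0 \left(-8\right) + 7 = 0 + 7 = 7$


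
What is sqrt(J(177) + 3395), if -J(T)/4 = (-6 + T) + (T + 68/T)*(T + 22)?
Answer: I*sqrt(4338653205)/177 ≈ 372.14*I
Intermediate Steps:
J(T) = 24 - 4*T - 4*(22 + T)*(T + 68/T) (J(T) = -4*((-6 + T) + (T + 68/T)*(T + 22)) = -4*((-6 + T) + (T + 68/T)*(22 + T)) = -4*((-6 + T) + (22 + T)*(T + 68/T)) = -4*(-6 + T + (22 + T)*(T + 68/T)) = 24 - 4*T - 4*(22 + T)*(T + 68/T))
sqrt(J(177) + 3395) = sqrt((-248 - 5984/177 - 92*177 - 4*177**2) + 3395) = sqrt((-248 - 5984*1/177 - 16284 - 4*31329) + 3395) = sqrt((-248 - 5984/177 - 16284 - 125316) + 3395) = sqrt(-25113080/177 + 3395) = sqrt(-24512165/177) = I*sqrt(4338653205)/177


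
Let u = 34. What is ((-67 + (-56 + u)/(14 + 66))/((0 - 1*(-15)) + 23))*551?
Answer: -78039/80 ≈ -975.49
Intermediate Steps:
((-67 + (-56 + u)/(14 + 66))/((0 - 1*(-15)) + 23))*551 = ((-67 + (-56 + 34)/(14 + 66))/((0 - 1*(-15)) + 23))*551 = ((-67 - 22/80)/((0 + 15) + 23))*551 = ((-67 - 22*1/80)/(15 + 23))*551 = ((-67 - 11/40)/38)*551 = -2691/40*1/38*551 = -2691/1520*551 = -78039/80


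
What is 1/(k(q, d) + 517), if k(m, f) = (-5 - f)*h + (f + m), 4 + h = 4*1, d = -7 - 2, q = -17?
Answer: 1/491 ≈ 0.0020367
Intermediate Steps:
d = -9
h = 0 (h = -4 + 4*1 = -4 + 4 = 0)
k(m, f) = f + m (k(m, f) = (-5 - f)*0 + (f + m) = 0 + (f + m) = f + m)
1/(k(q, d) + 517) = 1/((-9 - 17) + 517) = 1/(-26 + 517) = 1/491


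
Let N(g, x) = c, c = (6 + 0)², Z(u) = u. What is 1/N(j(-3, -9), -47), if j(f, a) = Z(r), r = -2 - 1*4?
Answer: 1/36 ≈ 0.027778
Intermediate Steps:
r = -6 (r = -2 - 4 = -6)
j(f, a) = -6
c = 36 (c = 6² = 36)
N(g, x) = 36
1/N(j(-3, -9), -47) = 1/36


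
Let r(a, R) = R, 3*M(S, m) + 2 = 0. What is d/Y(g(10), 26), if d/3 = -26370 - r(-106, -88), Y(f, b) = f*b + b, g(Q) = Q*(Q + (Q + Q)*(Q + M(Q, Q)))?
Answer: -118269/76739 ≈ -1.5412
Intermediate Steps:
M(S, m) = -⅔ (M(S, m) = -⅔ + (⅓)*0 = -⅔ + 0 = -⅔)
g(Q) = Q*(Q + 2*Q*(-⅔ + Q)) (g(Q) = Q*(Q + (Q + Q)*(Q - ⅔)) = Q*(Q + (2*Q)*(-⅔ + Q)) = Q*(Q + 2*Q*(-⅔ + Q)))
Y(f, b) = b + b*f (Y(f, b) = b*f + b = b + b*f)
d = -78846 (d = 3*(-26370 - 1*(-88)) = 3*(-26370 + 88) = 3*(-26282) = -78846)
d/Y(g(10), 26) = -78846*1/(26*(1 + (⅓)*10²*(-1 + 6*10))) = -78846*1/(26*(1 + (⅓)*100*(-1 + 60))) = -78846*1/(26*(1 + (⅓)*100*59)) = -78846*1/(26*(1 + 5900/3)) = -78846/(26*(5903/3)) = -78846/153478/3 = -78846*3/153478 = -118269/76739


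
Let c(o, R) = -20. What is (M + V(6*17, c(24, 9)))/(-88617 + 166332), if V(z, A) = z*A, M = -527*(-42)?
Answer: 6698/25905 ≈ 0.25856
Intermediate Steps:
M = 22134
V(z, A) = A*z
(M + V(6*17, c(24, 9)))/(-88617 + 166332) = (22134 - 120*17)/(-88617 + 166332) = (22134 - 20*102)/77715 = (22134 - 2040)*(1/77715) = 20094*(1/77715) = 6698/25905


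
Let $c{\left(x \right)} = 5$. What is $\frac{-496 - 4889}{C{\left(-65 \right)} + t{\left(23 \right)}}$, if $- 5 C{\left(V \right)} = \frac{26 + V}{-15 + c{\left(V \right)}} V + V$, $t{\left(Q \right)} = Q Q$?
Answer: $- \frac{53850}{5927} \approx -9.0855$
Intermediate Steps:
$t{\left(Q \right)} = Q^{2}$
$C{\left(V \right)} = - \frac{V}{5} - \frac{V \left(- \frac{13}{5} - \frac{V}{10}\right)}{5}$ ($C{\left(V \right)} = - \frac{\frac{26 + V}{-15 + 5} V + V}{5} = - \frac{\frac{26 + V}{-10} V + V}{5} = - \frac{\left(26 + V\right) \left(- \frac{1}{10}\right) V + V}{5} = - \frac{\left(- \frac{13}{5} - \frac{V}{10}\right) V + V}{5} = - \frac{V \left(- \frac{13}{5} - \frac{V}{10}\right) + V}{5} = - \frac{V + V \left(- \frac{13}{5} - \frac{V}{10}\right)}{5} = - \frac{V}{5} - \frac{V \left(- \frac{13}{5} - \frac{V}{10}\right)}{5}$)
$\frac{-496 - 4889}{C{\left(-65 \right)} + t{\left(23 \right)}} = \frac{-496 - 4889}{\frac{1}{50} \left(-65\right) \left(16 - 65\right) + 23^{2}} = - \frac{5385}{\frac{1}{50} \left(-65\right) \left(-49\right) + 529} = - \frac{5385}{\frac{637}{10} + 529} = - \frac{5385}{\frac{5927}{10}} = \left(-5385\right) \frac{10}{5927} = - \frac{53850}{5927}$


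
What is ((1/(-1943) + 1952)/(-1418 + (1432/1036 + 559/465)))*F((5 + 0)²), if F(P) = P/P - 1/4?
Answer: -1370334119175/1324858479988 ≈ -1.0343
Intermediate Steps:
F(P) = ¾ (F(P) = 1 - 1*¼ = 1 - ¼ = ¾)
((1/(-1943) + 1952)/(-1418 + (1432/1036 + 559/465)))*F((5 + 0)²) = ((1/(-1943) + 1952)/(-1418 + (1432/1036 + 559/465)))*(¾) = ((-1/1943 + 1952)/(-1418 + (1432*(1/1036) + 559*(1/465))))*(¾) = (3792735/(1943*(-1418 + (358/259 + 559/465))))*(¾) = (3792735/(1943*(-1418 + 311251/120435)))*(¾) = (3792735/(1943*(-170465579/120435)))*(¾) = ((3792735/1943)*(-120435/170465579))*(¾) = -456778039725/331214619997*¾ = -1370334119175/1324858479988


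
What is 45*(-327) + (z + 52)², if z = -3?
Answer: -12314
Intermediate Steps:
45*(-327) + (z + 52)² = 45*(-327) + (-3 + 52)² = -14715 + 49² = -14715 + 2401 = -12314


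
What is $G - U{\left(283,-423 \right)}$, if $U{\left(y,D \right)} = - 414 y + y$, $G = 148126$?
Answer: $265005$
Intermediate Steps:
$U{\left(y,D \right)} = - 413 y$
$G - U{\left(283,-423 \right)} = 148126 - \left(-413\right) 283 = 148126 - -116879 = 148126 + 116879 = 265005$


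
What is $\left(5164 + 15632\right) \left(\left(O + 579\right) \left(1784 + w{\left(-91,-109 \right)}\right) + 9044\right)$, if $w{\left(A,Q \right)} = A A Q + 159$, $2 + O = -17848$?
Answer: $323497521532200$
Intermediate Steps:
$O = -17850$ ($O = -2 - 17848 = -17850$)
$w{\left(A,Q \right)} = 159 + Q A^{2}$ ($w{\left(A,Q \right)} = A^{2} Q + 159 = Q A^{2} + 159 = 159 + Q A^{2}$)
$\left(5164 + 15632\right) \left(\left(O + 579\right) \left(1784 + w{\left(-91,-109 \right)}\right) + 9044\right) = \left(5164 + 15632\right) \left(\left(-17850 + 579\right) \left(1784 + \left(159 - 109 \left(-91\right)^{2}\right)\right) + 9044\right) = 20796 \left(- 17271 \left(1784 + \left(159 - 902629\right)\right) + 9044\right) = 20796 \left(- 17271 \left(1784 - 902470\right) + 9044\right) = 20796 \left(\left(-17271\right) \left(-900686\right) + 9044\right) = 20796 \left(15555747906 + 9044\right) = 20796 \cdot 15555756950 = 323497521532200$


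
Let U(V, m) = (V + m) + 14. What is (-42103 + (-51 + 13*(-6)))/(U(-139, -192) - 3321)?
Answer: 21116/1819 ≈ 11.609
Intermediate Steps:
U(V, m) = 14 + V + m
(-42103 + (-51 + 13*(-6)))/(U(-139, -192) - 3321) = (-42103 + (-51 + 13*(-6)))/((14 - 139 - 192) - 3321) = (-42103 + (-51 - 78))/(-317 - 3321) = (-42103 - 129)/(-3638) = -42232*(-1/3638) = 21116/1819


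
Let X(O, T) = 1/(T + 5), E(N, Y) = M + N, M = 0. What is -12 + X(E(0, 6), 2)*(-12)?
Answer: -96/7 ≈ -13.714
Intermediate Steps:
E(N, Y) = N (E(N, Y) = 0 + N = N)
X(O, T) = 1/(5 + T)
-12 + X(E(0, 6), 2)*(-12) = -12 - 12/(5 + 2) = -12 - 12/7 = -96/7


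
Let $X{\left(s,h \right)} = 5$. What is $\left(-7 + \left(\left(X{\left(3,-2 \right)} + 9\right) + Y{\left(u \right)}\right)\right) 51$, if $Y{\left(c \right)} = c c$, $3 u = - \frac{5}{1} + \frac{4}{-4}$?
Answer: $561$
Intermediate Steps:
$u = -2$ ($u = \frac{- \frac{5}{1} + \frac{4}{-4}}{3} = \frac{\left(-5\right) 1 + 4 \left(- \frac{1}{4}\right)}{3} = \frac{-5 - 1}{3} = \frac{1}{3} \left(-6\right) = -2$)
$Y{\left(c \right)} = c^{2}$
$\left(-7 + \left(\left(X{\left(3,-2 \right)} + 9\right) + Y{\left(u \right)}\right)\right) 51 = \left(-7 + \left(\left(5 + 9\right) + \left(-2\right)^{2}\right)\right) 51 = \left(-7 + \left(14 + 4\right)\right) 51 = \left(-7 + 18\right) 51 = 11 \cdot 51 = 561$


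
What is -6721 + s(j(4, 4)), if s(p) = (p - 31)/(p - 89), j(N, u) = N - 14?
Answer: -665338/99 ≈ -6720.6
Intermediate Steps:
j(N, u) = -14 + N
s(p) = (-31 + p)/(-89 + p)
-6721 + s(j(4, 4)) = -6721 + (-31 + (-14 + 4))/(-89 + (-14 + 4)) = -6721 + (-31 - 10)/(-89 - 10) = -6721 - 41/(-99) = -6721 - 1/99*(-41) = -6721 + 41/99 = -665338/99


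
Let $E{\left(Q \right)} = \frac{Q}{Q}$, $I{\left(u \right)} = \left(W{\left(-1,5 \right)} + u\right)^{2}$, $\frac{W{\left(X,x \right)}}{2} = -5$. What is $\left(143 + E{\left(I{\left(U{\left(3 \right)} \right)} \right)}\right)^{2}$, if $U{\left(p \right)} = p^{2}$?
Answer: $20736$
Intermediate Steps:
$W{\left(X,x \right)} = -10$ ($W{\left(X,x \right)} = 2 \left(-5\right) = -10$)
$I{\left(u \right)} = \left(-10 + u\right)^{2}$
$E{\left(Q \right)} = 1$
$\left(143 + E{\left(I{\left(U{\left(3 \right)} \right)} \right)}\right)^{2} = \left(143 + 1\right)^{2} = 144^{2} = 20736$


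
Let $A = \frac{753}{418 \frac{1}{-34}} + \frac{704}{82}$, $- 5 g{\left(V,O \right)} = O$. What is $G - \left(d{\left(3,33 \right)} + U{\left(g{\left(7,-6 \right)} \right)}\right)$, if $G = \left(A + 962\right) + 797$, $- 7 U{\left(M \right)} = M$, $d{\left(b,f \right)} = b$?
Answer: $\frac{510907599}{299915} \approx 1703.5$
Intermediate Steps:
$g{\left(V,O \right)} = - \frac{O}{5}$
$A = - \frac{451273}{8569}$ ($A = \frac{753}{418 \left(- \frac{1}{34}\right)} + 704 \cdot \frac{1}{82} = \frac{753}{- \frac{209}{17}} + \frac{352}{41} = 753 \left(- \frac{17}{209}\right) + \frac{352}{41} = - \frac{12801}{209} + \frac{352}{41} = - \frac{451273}{8569} \approx -52.663$)
$U{\left(M \right)} = - \frac{M}{7}$
$G = \frac{14621598}{8569}$ ($G = \left(- \frac{451273}{8569} + 962\right) + 797 = \frac{7792105}{8569} + 797 = \frac{14621598}{8569} \approx 1706.3$)
$G - \left(d{\left(3,33 \right)} + U{\left(g{\left(7,-6 \right)} \right)}\right) = \frac{14621598}{8569} - \left(3 - \frac{\left(- \frac{1}{5}\right) \left(-6\right)}{7}\right) = \frac{14621598}{8569} - \left(3 - \frac{6}{35}\right) = \frac{14621598}{8569} - \frac{99}{35} = \frac{510907599}{299915}$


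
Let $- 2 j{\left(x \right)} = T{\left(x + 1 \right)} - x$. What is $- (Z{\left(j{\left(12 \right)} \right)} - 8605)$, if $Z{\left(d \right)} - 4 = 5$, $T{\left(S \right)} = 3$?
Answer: $8596$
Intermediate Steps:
$j{\left(x \right)} = - \frac{3}{2} + \frac{x}{2}$ ($j{\left(x \right)} = - \frac{3 - x}{2} = - \frac{3}{2} + \frac{x}{2}$)
$Z{\left(d \right)} = 9$ ($Z{\left(d \right)} = 4 + 5 = 9$)
$- (Z{\left(j{\left(12 \right)} \right)} - 8605) = - (9 - 8605) = \left(-1\right) \left(-8596\right) = 8596$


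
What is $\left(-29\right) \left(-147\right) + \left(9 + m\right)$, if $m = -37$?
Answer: $4235$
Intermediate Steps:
$\left(-29\right) \left(-147\right) + \left(9 + m\right) = \left(-29\right) \left(-147\right) + \left(9 - 37\right) = 4263 - 28 = 4235$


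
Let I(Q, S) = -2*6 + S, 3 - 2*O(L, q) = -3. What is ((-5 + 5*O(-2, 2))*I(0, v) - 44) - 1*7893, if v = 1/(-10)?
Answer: -8058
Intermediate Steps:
O(L, q) = 3 (O(L, q) = 3/2 - ½*(-3) = 3/2 + 3/2 = 3)
v = -⅒ ≈ -0.10000
I(Q, S) = -12 + S
((-5 + 5*O(-2, 2))*I(0, v) - 44) - 1*7893 = ((-5 + 5*3)*(-12 - ⅒) - 44) - 1*7893 = ((-5 + 15)*(-121/10) - 44) - 7893 = (10*(-121/10) - 44) - 7893 = (-121 - 44) - 7893 = -165 - 7893 = -8058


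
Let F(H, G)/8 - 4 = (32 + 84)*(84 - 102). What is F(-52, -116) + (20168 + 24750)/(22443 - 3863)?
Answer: -154860421/9290 ≈ -16670.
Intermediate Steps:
F(H, G) = -16672 (F(H, G) = 32 + 8*((32 + 84)*(84 - 102)) = 32 + 8*(116*(-18)) = 32 + 8*(-2088) = 32 - 16704 = -16672)
F(-52, -116) + (20168 + 24750)/(22443 - 3863) = -16672 + (20168 + 24750)/(22443 - 3863) = -16672 + 44918/18580 = -16672 + 44918*(1/18580) = -16672 + 22459/9290 = -154860421/9290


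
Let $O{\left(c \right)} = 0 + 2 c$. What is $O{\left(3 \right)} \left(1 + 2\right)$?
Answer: $18$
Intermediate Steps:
$O{\left(c \right)} = 2 c$
$O{\left(3 \right)} \left(1 + 2\right) = 2 \cdot 3 \left(1 + 2\right) = 6 \cdot 3 = 18$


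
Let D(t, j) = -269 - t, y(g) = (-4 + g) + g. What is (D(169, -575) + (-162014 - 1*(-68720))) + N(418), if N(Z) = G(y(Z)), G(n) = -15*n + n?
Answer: -105380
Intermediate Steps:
y(g) = -4 + 2*g
G(n) = -14*n
N(Z) = 56 - 28*Z (N(Z) = -14*(-4 + 2*Z) = 56 - 28*Z)
(D(169, -575) + (-162014 - 1*(-68720))) + N(418) = ((-269 - 1*169) + (-162014 - 1*(-68720))) + (56 - 28*418) = ((-269 - 169) + (-162014 + 68720)) + (56 - 11704) = (-438 - 93294) - 11648 = -93732 - 11648 = -105380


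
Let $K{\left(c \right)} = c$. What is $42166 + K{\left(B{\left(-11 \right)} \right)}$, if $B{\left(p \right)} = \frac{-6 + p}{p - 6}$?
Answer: $42167$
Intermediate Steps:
$B{\left(p \right)} = 1$ ($B{\left(p \right)} = \frac{-6 + p}{-6 + p} = 1$)
$42166 + K{\left(B{\left(-11 \right)} \right)} = 42166 + 1 = 42167$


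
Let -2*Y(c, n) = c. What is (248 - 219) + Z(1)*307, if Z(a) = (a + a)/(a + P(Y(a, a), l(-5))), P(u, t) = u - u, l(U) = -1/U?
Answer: 643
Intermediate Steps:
Y(c, n) = -c/2
P(u, t) = 0
Z(a) = 2 (Z(a) = (a + a)/(a + 0) = (2*a)/a = 2)
(248 - 219) + Z(1)*307 = (248 - 219) + 2*307 = 29 + 614 = 643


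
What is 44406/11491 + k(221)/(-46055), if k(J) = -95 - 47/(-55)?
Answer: 112541008548/29106990275 ≈ 3.8665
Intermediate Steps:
k(J) = -5178/55 (k(J) = -95 - 47*(-1)/55 = -95 - 1*(-47/55) = -95 + 47/55 = -5178/55)
44406/11491 + k(221)/(-46055) = 44406/11491 - 5178/55/(-46055) = 44406*(1/11491) - 5178/55*(-1/46055) = 44406/11491 + 5178/2533025 = 112541008548/29106990275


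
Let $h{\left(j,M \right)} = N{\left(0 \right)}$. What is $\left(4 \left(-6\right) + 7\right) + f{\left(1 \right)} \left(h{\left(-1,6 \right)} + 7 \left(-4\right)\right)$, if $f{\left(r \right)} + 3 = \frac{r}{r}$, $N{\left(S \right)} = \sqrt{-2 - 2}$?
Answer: $39 - 4 i \approx 39.0 - 4.0 i$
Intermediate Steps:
$N{\left(S \right)} = 2 i$ ($N{\left(S \right)} = \sqrt{-4} = 2 i$)
$h{\left(j,M \right)} = 2 i$
$f{\left(r \right)} = -2$ ($f{\left(r \right)} = -3 + \frac{r}{r} = -3 + 1 = -2$)
$\left(4 \left(-6\right) + 7\right) + f{\left(1 \right)} \left(h{\left(-1,6 \right)} + 7 \left(-4\right)\right) = \left(4 \left(-6\right) + 7\right) - 2 \left(2 i + 7 \left(-4\right)\right) = \left(-24 + 7\right) - 2 \left(2 i - 28\right) = -17 - 2 \left(-28 + 2 i\right) = -17 + \left(56 - 4 i\right) = 39 - 4 i$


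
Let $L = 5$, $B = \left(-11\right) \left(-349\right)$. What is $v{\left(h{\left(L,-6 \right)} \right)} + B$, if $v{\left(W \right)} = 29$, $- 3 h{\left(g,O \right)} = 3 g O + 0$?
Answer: $3868$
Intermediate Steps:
$B = 3839$
$h{\left(g,O \right)} = - O g$ ($h{\left(g,O \right)} = - \frac{3 g O + 0}{3} = - \frac{3 O g + 0}{3} = - \frac{3 O g}{3} = - O g$)
$v{\left(h{\left(L,-6 \right)} \right)} + B = 29 + 3839 = 3868$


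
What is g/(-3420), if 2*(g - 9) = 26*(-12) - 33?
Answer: 109/2280 ≈ 0.047807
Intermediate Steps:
g = -327/2 (g = 9 + (26*(-12) - 33)/2 = 9 + (-312 - 33)/2 = 9 + (1/2)*(-345) = 9 - 345/2 = -327/2 ≈ -163.50)
g/(-3420) = -327/2/(-3420) = -327/2*(-1/3420) = 109/2280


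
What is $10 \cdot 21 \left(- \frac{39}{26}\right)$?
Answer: $-315$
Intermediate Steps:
$10 \cdot 21 \left(- \frac{39}{26}\right) = 210 \left(\left(-39\right) \frac{1}{26}\right) = 210 \left(- \frac{3}{2}\right) = -315$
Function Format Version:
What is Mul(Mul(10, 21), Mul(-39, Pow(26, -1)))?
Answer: -315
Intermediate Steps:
Mul(Mul(10, 21), Mul(-39, Pow(26, -1))) = Mul(210, Mul(-39, Rational(1, 26))) = Mul(210, Rational(-3, 2)) = -315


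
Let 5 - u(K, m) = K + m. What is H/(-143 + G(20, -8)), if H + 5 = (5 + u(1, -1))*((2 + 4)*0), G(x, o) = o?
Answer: 5/151 ≈ 0.033113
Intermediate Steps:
u(K, m) = 5 - K - m (u(K, m) = 5 - (K + m) = 5 + (-K - m) = 5 - K - m)
H = -5 (H = -5 + (5 + (5 - 1*1 - 1*(-1)))*((2 + 4)*0) = -5 + (5 + (5 - 1 + 1))*(6*0) = -5 + (5 + 5)*0 = -5 + 10*0 = -5 + 0 = -5)
H/(-143 + G(20, -8)) = -5/(-143 - 8) = -5/(-151) = -1/151*(-5) = 5/151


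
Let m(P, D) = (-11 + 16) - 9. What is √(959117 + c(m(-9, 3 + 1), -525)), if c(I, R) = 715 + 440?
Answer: 4*√60017 ≈ 979.93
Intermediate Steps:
m(P, D) = -4 (m(P, D) = 5 - 9 = -4)
c(I, R) = 1155
√(959117 + c(m(-9, 3 + 1), -525)) = √(959117 + 1155) = √960272 = 4*√60017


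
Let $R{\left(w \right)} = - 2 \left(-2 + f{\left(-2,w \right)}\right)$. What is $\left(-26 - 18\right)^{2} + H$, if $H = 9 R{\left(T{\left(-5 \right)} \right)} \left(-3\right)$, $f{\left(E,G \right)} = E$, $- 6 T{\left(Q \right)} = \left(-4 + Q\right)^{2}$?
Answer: $1720$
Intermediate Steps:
$T{\left(Q \right)} = - \frac{\left(-4 + Q\right)^{2}}{6}$
$R{\left(w \right)} = 8$ ($R{\left(w \right)} = - 2 \left(-2 - 2\right) = \left(-2\right) \left(-4\right) = 8$)
$H = -216$ ($H = 9 \cdot 8 \left(-3\right) = 72 \left(-3\right) = -216$)
$\left(-26 - 18\right)^{2} + H = \left(-26 - 18\right)^{2} - 216 = \left(-44\right)^{2} - 216 = 1936 - 216 = 1720$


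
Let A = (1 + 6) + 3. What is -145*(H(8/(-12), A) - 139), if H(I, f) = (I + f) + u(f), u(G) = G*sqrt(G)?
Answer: 56405/3 - 1450*sqrt(10) ≈ 14216.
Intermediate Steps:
u(G) = G**(3/2)
A = 10 (A = 7 + 3 = 10)
H(I, f) = I + f + f**(3/2) (H(I, f) = (I + f) + f**(3/2) = I + f + f**(3/2))
-145*(H(8/(-12), A) - 139) = -145*((8/(-12) + 10 + 10**(3/2)) - 139) = -145*((8*(-1/12) + 10 + 10*sqrt(10)) - 139) = -145*((-2/3 + 10 + 10*sqrt(10)) - 139) = -145*((28/3 + 10*sqrt(10)) - 139) = -145*(-389/3 + 10*sqrt(10)) = 56405/3 - 1450*sqrt(10)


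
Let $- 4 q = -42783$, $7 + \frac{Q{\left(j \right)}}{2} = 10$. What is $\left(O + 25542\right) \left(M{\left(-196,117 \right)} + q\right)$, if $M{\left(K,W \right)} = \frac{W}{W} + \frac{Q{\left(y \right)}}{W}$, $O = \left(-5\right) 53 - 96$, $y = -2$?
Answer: $\frac{3232273837}{12} \approx 2.6936 \cdot 10^{8}$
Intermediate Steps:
$Q{\left(j \right)} = 6$ ($Q{\left(j \right)} = -14 + 2 \cdot 10 = -14 + 20 = 6$)
$O = -361$ ($O = -265 - 96 = -361$)
$q = \frac{42783}{4}$ ($q = \left(- \frac{1}{4}\right) \left(-42783\right) = \frac{42783}{4} \approx 10696.0$)
$M{\left(K,W \right)} = 1 + \frac{6}{W}$ ($M{\left(K,W \right)} = \frac{W}{W} + \frac{6}{W} = 1 + \frac{6}{W}$)
$\left(O + 25542\right) \left(M{\left(-196,117 \right)} + q\right) = \left(-361 + 25542\right) \left(\frac{6 + 117}{117} + \frac{42783}{4}\right) = 25181 \left(\frac{1}{117} \cdot 123 + \frac{42783}{4}\right) = 25181 \left(\frac{41}{39} + \frac{42783}{4}\right) = 25181 \cdot \frac{1668701}{156} = \frac{3232273837}{12}$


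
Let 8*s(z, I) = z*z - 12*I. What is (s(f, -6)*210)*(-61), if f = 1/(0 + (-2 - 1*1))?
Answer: -1385615/12 ≈ -1.1547e+5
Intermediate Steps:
f = -1/3 (f = 1/(0 + (-2 - 1)) = 1/(0 - 3) = 1/(-3) = -1/3 ≈ -0.33333)
s(z, I) = -3*I/2 + z**2/8 (s(z, I) = (z*z - 12*I)/8 = (z**2 - 12*I)/8 = -3*I/2 + z**2/8)
(s(f, -6)*210)*(-61) = ((-3/2*(-6) + (-1/3)**2/8)*210)*(-61) = ((9 + (1/8)*(1/9))*210)*(-61) = ((9 + 1/72)*210)*(-61) = ((649/72)*210)*(-61) = (22715/12)*(-61) = -1385615/12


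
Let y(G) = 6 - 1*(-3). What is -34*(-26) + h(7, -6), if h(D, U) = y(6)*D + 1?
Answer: 948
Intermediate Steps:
y(G) = 9 (y(G) = 6 + 3 = 9)
h(D, U) = 1 + 9*D (h(D, U) = 9*D + 1 = 1 + 9*D)
-34*(-26) + h(7, -6) = -34*(-26) + (1 + 9*7) = 884 + (1 + 63) = 884 + 64 = 948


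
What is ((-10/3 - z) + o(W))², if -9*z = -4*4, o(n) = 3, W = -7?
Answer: 361/81 ≈ 4.4568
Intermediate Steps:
z = 16/9 (z = -(-4)*4/9 = -⅑*(-16) = 16/9 ≈ 1.7778)
((-10/3 - z) + o(W))² = ((-10/3 - 1*16/9) + 3)² = ((-10*⅓ - 16/9) + 3)² = ((-10/3 - 16/9) + 3)² = (-46/9 + 3)² = (-19/9)² = 361/81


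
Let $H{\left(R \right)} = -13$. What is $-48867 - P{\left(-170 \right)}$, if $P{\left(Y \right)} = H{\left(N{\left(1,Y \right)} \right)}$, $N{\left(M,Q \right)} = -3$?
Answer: $-48854$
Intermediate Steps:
$P{\left(Y \right)} = -13$
$-48867 - P{\left(-170 \right)} = -48867 - -13 = -48867 + 13 = -48854$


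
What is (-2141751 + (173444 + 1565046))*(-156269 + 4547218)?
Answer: -1770698484689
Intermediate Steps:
(-2141751 + (173444 + 1565046))*(-156269 + 4547218) = (-2141751 + 1738490)*4390949 = -403261*4390949 = -1770698484689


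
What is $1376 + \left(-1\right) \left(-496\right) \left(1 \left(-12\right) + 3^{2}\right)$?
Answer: $-112$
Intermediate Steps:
$1376 + \left(-1\right) \left(-496\right) \left(1 \left(-12\right) + 3^{2}\right) = 1376 + 496 \left(-12 + 9\right) = 1376 + 496 \left(-3\right) = 1376 - 1488 = -112$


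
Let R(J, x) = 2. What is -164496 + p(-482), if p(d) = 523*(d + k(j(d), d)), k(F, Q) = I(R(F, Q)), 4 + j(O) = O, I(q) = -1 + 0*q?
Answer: -417105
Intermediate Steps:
I(q) = -1 (I(q) = -1 + 0 = -1)
j(O) = -4 + O
k(F, Q) = -1
p(d) = -523 + 523*d (p(d) = 523*(d - 1) = 523*(-1 + d) = -523 + 523*d)
-164496 + p(-482) = -164496 + (-523 + 523*(-482)) = -164496 + (-523 - 252086) = -164496 - 252609 = -417105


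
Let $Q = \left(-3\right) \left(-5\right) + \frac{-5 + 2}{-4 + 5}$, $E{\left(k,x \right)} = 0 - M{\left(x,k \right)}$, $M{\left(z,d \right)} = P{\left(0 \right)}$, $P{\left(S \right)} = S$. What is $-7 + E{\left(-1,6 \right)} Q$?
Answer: $-7$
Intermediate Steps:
$M{\left(z,d \right)} = 0$
$E{\left(k,x \right)} = 0$ ($E{\left(k,x \right)} = 0 - 0 = 0 + 0 = 0$)
$Q = 12$ ($Q = 15 - \frac{3}{1} = 15 - 3 = 12$)
$-7 + E{\left(-1,6 \right)} Q = -7 + 0 \cdot 12 = -7 + 0 = -7$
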